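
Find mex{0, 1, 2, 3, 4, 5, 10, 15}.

The values 0, 1, 2, 3, 4, 5 are all present; 6 is the first non-negative integer missing from the set.

6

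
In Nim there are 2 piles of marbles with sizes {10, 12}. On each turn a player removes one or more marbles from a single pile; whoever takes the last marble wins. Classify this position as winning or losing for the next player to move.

Winning position

Nim-sum: 10 XOR 12 = 6.
The nim-sum is 6 ≠ 0, so this is an N-position: the player to move can win.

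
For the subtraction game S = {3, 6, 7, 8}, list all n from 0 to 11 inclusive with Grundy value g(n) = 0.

0, 1, 2, 11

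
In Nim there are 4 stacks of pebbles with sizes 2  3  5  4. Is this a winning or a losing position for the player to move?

Nim-sum: 2 ⊕ 3 ⊕ 5 ⊕ 4 = 0.
The nim-sum is 0, so this is a P-position: the player to move is in a losing position under optimal play.

Losing position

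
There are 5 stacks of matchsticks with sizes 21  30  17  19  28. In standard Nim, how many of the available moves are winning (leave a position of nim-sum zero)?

Nim-sum: 21 ^ 30 ^ 17 ^ 19 ^ 28 = 21.
The overall nim-sum is X = 21. A stack of size p has a winning move iff p XOR X < p (reduce it to p XOR X).
  21: 21 XOR 21 = 0 < 21 — winning move (to 0).
  30: 30 XOR 21 = 11 < 30 — winning move (to 11).
  17: 17 XOR 21 = 4 < 17 — winning move (to 4).
  19: 19 XOR 21 = 6 < 19 — winning move (to 6).
  28: 28 XOR 21 = 9 < 28 — winning move (to 9).
That gives 5 winning moves.

5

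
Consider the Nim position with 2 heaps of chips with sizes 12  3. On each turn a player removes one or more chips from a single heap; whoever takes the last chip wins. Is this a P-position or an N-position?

N-position

Compute the nim-sum pairwise:
12 XOR 3 = 15
The nim-sum is 15 ≠ 0, so this is an N-position: the player to move can win.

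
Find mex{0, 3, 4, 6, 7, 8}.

1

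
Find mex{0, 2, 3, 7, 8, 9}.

0 is in the set but 1 is not, so the mex is 1.

1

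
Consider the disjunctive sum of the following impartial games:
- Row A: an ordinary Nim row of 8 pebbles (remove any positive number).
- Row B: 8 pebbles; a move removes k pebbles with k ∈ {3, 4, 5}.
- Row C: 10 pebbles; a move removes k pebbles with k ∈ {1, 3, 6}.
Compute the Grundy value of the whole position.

Row A is a plain Nim row of size 8, so its Grundy value is 8.
Grundy values for row B (subtraction set {3, 4, 5}):
g(0) = mex{} = 0
g(1) = mex{} = 0
g(2) = mex{} = 0
g(3) = mex{0} = 1
g(4) = mex{0} = 1
g(5) = mex{0} = 1
g(6) = mex{0,1} = 2
g(7) = mex{0,1} = 2
g(8) = mex{1} = 0
So g(8) = 0.
For row C, compute g(0), g(1), … with moves {1, 3, 6}:
k:     0  1  2  3  4  5  6  7  8  9 10
g(k):  0  1  0  1  0  1  2  3  2  0  1
So g(10) = 1.
The value of a disjunctive sum is the nim-sum of the parts.
Combined value = 8 ⊕ 0 ⊕ 1 = 9.

9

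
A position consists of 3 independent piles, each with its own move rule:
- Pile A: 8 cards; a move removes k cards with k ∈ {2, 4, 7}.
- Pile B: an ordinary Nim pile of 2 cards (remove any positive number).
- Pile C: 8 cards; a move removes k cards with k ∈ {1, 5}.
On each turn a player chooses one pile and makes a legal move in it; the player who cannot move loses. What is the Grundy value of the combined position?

For pile A, compute g(0), g(1), … with moves {2, 4, 7}:
g(0) = mex{} = 0
g(1) = mex{} = 0
g(2) = mex{0} = 1
g(3) = mex{0} = 1
g(4) = mex{0,1} = 2
g(5) = mex{0,1} = 2
g(6) = mex{1,2} = 0
g(7) = mex{0,1,2} = 3
g(8) = mex{0,2} = 1
So g(8) = 1.
Pile B is a plain Nim pile of size 2, so its Grundy value is 2.
For pile C, compute g(0), g(1), … with moves {1, 5}:
k:     0  1  2  3  4  5  6  7  8
g(k):  0  1  0  1  0  1  0  1  0
So g(8) = 0.
The value of a disjunctive sum is the nim-sum of the parts.
Combined value = 1 ⊕ 2 ⊕ 0 = 3.

3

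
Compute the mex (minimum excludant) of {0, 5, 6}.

1

0 is in the set but 1 is not, so the mex is 1.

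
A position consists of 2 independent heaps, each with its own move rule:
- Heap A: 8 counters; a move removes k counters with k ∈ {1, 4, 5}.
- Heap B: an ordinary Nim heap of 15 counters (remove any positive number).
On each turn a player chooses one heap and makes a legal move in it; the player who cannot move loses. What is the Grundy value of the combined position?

15

Grundy values for heap A (subtraction set {1, 4, 5}):
g(0) = mex{} = 0
g(1) = mex{0} = 1
g(2) = mex{1} = 0
g(3) = mex{0} = 1
g(4) = mex{0,1} = 2
g(5) = mex{0,1,2} = 3
g(6) = mex{0,1,3} = 2
g(7) = mex{0,1,2} = 3
g(8) = mex{1,2,3} = 0
So g(8) = 0.
Heap B is a plain Nim heap of size 15, so its Grundy value is 15.
The value of a disjunctive sum is the nim-sum of the parts.
Combined value = 0 ⊕ 15 = 15.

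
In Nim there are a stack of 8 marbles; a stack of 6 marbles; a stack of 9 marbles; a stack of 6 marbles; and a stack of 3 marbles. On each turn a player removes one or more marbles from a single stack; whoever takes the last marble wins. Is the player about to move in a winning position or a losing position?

Winning position

Nim-sum: 8 ⊕ 6 ⊕ 9 ⊕ 6 ⊕ 3 = 2.
The nim-sum is 2 ≠ 0, so this is an N-position: the player to move can win.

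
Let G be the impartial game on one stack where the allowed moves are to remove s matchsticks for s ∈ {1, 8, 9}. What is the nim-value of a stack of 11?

Grundy values for subtraction set {1, 8, 9}:
g(0) = mex{} = 0
g(1) = mex{0} = 1
g(2) = mex{1} = 0
g(3) = mex{0} = 1
g(4) = mex{1} = 0
g(5) = mex{0} = 1
g(6) = mex{1} = 0
g(7) = mex{0} = 1
g(8) = mex{0,1} = 2
g(9) = mex{0,1,2} = 3
g(10) = mex{0,1,3} = 2
g(11) = mex{0,1,2} = 3
So g(11) = 3.

3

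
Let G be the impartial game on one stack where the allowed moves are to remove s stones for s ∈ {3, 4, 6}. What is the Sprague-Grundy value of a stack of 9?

Grundy values for subtraction set {3, 4, 6}:
k:     0  1  2  3  4  5  6  7  8  9
g(k):  0  0  0  1  1  1  2  2  2  0
So g(9) = 0.

0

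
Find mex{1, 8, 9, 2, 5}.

0

0 is not in the set, so the mex is 0.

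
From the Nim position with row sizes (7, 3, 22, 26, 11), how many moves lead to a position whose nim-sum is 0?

Write each in binary and XOR column by column:
  00111  (7)
  00011  (3)
  10110  (22)
  11010  (26)
  01011  (11)
  -----
  00011  (3)
The overall nim-sum is X = 3. A row of size p has a winning move iff p XOR X < p (reduce it to p XOR X).
  7: 7 XOR 3 = 4 < 7 — winning move (to 4).
  3: 3 XOR 3 = 0 < 3 — winning move (to 0).
  22: 22 XOR 3 = 21 < 22 — winning move (to 21).
  26: 26 XOR 3 = 25 < 26 — winning move (to 25).
  11: 11 XOR 3 = 8 < 11 — winning move (to 8).
That gives 5 winning moves.

5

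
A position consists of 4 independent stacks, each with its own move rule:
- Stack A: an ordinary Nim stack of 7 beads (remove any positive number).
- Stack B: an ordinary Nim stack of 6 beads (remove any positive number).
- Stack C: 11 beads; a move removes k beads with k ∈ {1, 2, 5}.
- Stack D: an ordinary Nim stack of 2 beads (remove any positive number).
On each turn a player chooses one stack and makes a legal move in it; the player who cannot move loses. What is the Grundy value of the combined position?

1

Stack A is a plain Nim stack of size 7, so its Grundy value is 7.
Stack B is a plain Nim stack of size 6, so its Grundy value is 6.
Grundy values for stack C (subtraction set {1, 2, 5}):
k:     0  1  2  3  4  5  6  7  8  9 10 11
g(k):  0  1  2  0  1  2  0  1  2  0  1  2
So g(11) = 2.
Stack D is a plain Nim stack of size 2, so its Grundy value is 2.
By the Sprague-Grundy theorem, the Grundy value of a sum of independent games is the XOR of the component values.
Combined value = 7 ⊕ 6 ⊕ 2 ⊕ 2 = 1.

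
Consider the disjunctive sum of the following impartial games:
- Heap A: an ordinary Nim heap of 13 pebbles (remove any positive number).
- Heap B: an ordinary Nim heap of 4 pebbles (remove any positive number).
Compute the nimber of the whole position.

9

Heap A is a plain Nim heap of size 13, so its Grundy value is 13.
Heap B is a plain Nim heap of size 4, so its Grundy value is 4.
By the Sprague-Grundy theorem, the Grundy value of a sum of independent games is the XOR of the component values.
Combined value = 13 XOR 4 = 9.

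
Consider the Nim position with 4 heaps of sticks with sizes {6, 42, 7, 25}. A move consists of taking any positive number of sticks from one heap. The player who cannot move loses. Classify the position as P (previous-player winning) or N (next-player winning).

N-position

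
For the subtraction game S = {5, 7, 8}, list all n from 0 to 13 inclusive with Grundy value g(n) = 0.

0, 1, 2, 3, 4, 13

Grundy values for subtraction set {5, 7, 8}:
g(0) = mex{} = 0
g(1) = mex{} = 0
g(2) = mex{} = 0
g(3) = mex{} = 0
g(4) = mex{} = 0
g(5) = mex{0} = 1
g(6) = mex{0} = 1
g(7) = mex{0} = 1
g(8) = mex{0} = 1
g(9) = mex{0} = 1
g(10) = mex{0,1} = 2
g(11) = mex{0,1} = 2
g(12) = mex{0,1} = 2
g(13) = mex{1} = 0
The P-positions (g = 0) in 0..13 are 0, 1, 2, 3, 4, 13.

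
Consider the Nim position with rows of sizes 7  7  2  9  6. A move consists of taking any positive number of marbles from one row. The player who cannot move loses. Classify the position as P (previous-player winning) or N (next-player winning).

N-position

In binary:
  0111  (7)
  0111  (7)
  0010  (2)
  1001  (9)
  0110  (6)
  ----
  1101  (13)
The nim-sum is 13 ≠ 0, so this is an N-position: the player to move can win.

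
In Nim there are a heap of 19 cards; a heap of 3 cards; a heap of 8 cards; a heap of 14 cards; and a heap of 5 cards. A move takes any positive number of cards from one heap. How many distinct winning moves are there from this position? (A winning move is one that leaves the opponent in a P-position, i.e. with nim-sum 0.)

1

Bitwise XOR of the heap sizes:
  10011  (19)
  00011  (3)
  01000  (8)
  01110  (14)
  00101  (5)
  -----
  10011  (19)
The overall nim-sum is X = 19. A heap of size p has a winning move iff p XOR X < p (reduce it to p XOR X).
  19: 19 XOR 19 = 0 < 19 — winning move (to 0).
  3: 3 XOR 19 = 16 ≥ 3 — no move.
  8: 8 XOR 19 = 27 ≥ 8 — no move.
  14: 14 XOR 19 = 29 ≥ 14 — no move.
  5: 5 XOR 19 = 22 ≥ 5 — no move.
That gives 1 winning move.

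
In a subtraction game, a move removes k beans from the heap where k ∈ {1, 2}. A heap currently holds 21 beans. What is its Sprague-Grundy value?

Compute g(0), g(1), … for moves {1, 2}:
k:     0  1  2  3  4  5  6  7  8  9 10 11 12 13 14 15 16 17 18 19 20 21
g(k):  0  1  2  0  1  2  0  1  2  0  1  2  0  1  2  0  1  2  0  1  2  0
So g(21) = 0.

0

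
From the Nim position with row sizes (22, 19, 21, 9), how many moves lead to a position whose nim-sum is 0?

Compute the nim-sum pairwise:
22 ^ 19 = 5
5 ^ 21 = 16
16 ^ 9 = 25
The overall nim-sum is X = 25. A row of size p has a winning move iff p XOR X < p (reduce it to p XOR X).
  22: 22 XOR 25 = 15 < 22 — winning move (to 15).
  19: 19 XOR 25 = 10 < 19 — winning move (to 10).
  21: 21 XOR 25 = 12 < 21 — winning move (to 12).
  9: 9 XOR 25 = 16 ≥ 9 — no move.
That gives 3 winning moves.

3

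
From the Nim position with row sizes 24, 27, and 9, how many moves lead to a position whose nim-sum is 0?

3

Nim-sum: 24 XOR 27 XOR 9 = 10.
The overall nim-sum is X = 10. A row of size p has a winning move iff p XOR X < p (reduce it to p XOR X).
  24: 24 XOR 10 = 18 < 24 — winning move (to 18).
  27: 27 XOR 10 = 17 < 27 — winning move (to 17).
  9: 9 XOR 10 = 3 < 9 — winning move (to 3).
That gives 3 winning moves.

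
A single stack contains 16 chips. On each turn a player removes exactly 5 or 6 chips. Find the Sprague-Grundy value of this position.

Build the Grundy sequence with g(k) = mex{g(k−s) : s ∈ {5, 6}, s ≤ k}:
k:     0  1  2  3  4  5  6  7  8  9 10 11 12 13 14 15 16
g(k):  0  0  0  0  0  1  1  1  1  1  2  0  0  0  0  0  1
So g(16) = 1.

1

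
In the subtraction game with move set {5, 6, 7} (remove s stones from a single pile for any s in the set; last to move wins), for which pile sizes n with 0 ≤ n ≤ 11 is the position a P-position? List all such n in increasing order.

0, 1, 2, 3, 4

Grundy values for subtraction set {5, 6, 7}:
g(0) = mex{} = 0
g(1) = mex{} = 0
g(2) = mex{} = 0
g(3) = mex{} = 0
g(4) = mex{} = 0
g(5) = mex{0} = 1
g(6) = mex{0} = 1
g(7) = mex{0} = 1
g(8) = mex{0} = 1
g(9) = mex{0} = 1
g(10) = mex{0,1} = 2
g(11) = mex{0,1} = 2
The P-positions (g = 0) in 0..11 are 0, 1, 2, 3, 4.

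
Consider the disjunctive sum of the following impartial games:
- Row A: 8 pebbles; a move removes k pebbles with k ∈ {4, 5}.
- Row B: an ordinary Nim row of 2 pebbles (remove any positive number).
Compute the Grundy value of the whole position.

0

Grundy values for row A (subtraction set {4, 5}):
k:     0  1  2  3  4  5  6  7  8
g(k):  0  0  0  0  1  1  1  1  2
So g(8) = 2.
Row B is a plain Nim row of size 2, so its Grundy value is 2.
By the Sprague-Grundy theorem, the Grundy value of a sum of independent games is the XOR of the component values.
Combined value = 2 XOR 2 = 0.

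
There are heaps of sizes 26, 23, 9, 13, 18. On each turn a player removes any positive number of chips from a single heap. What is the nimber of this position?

27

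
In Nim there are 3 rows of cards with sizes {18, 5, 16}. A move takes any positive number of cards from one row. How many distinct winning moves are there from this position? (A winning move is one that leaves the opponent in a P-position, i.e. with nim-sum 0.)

1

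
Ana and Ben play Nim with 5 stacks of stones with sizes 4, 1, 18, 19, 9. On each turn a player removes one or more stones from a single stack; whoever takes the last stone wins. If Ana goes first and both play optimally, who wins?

Ana wins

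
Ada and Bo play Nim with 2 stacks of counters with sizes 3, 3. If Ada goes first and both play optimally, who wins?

Bo wins

Nim-sum: 3 ^ 3 = 0.
The nim-sum is 0, so this is a P-position: the player to move is in a losing position under optimal play; Ada is about to move from it and so loses — Bo wins.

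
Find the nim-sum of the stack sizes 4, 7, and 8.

11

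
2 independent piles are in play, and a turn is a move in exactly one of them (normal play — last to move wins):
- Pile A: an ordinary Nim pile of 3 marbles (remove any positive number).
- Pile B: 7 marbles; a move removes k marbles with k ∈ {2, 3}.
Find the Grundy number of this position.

2

Pile A is a plain Nim pile of size 3, so its Grundy value is 3.
For pile B, compute g(0), g(1), … with moves {2, 3}:
k:     0  1  2  3  4  5  6  7
g(k):  0  0  1  1  2  0  0  1
So g(7) = 1.
By the Sprague-Grundy theorem, the Grundy value of a sum of independent games is the XOR of the component values.
Combined value = 3 ⊕ 1 = 2.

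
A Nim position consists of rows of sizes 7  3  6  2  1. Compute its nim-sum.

1

Nim-sum: 7 XOR 3 XOR 6 XOR 2 XOR 1 = 1.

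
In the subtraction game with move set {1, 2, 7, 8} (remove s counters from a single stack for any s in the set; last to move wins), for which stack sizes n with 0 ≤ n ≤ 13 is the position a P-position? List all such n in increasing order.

0, 3, 6, 9, 12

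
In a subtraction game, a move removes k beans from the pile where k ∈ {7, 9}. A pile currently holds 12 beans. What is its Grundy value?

1

Grundy values for subtraction set {7, 9}:
k:     0  1  2  3  4  5  6  7  8  9 10 11 12
g(k):  0  0  0  0  0  0  0  1  1  1  1  1  1
So g(12) = 1.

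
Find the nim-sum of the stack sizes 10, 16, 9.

19

In binary:
  01010  (10)
  10000  (16)
  01001  (9)
  -----
  10011  (19)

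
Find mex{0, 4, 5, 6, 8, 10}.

1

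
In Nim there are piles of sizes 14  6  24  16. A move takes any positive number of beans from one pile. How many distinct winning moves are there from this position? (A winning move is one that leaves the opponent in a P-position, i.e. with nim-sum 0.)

0

Nim-sum: 14 XOR 6 XOR 24 XOR 16 = 0.
The nim-sum is already 0, so every move leaves a nonzero nim-sum — there are no winning moves.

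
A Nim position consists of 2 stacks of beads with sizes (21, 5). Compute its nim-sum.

Nim-sum: 21 XOR 5 = 16.

16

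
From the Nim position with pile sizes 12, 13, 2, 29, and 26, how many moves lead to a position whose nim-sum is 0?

Compute the nim-sum pairwise:
12 ^ 13 = 1
1 ^ 2 = 3
3 ^ 29 = 30
30 ^ 26 = 4
The overall nim-sum is X = 4. A pile of size p has a winning move iff p XOR X < p (reduce it to p XOR X).
  12: 12 XOR 4 = 8 < 12 — winning move (to 8).
  13: 13 XOR 4 = 9 < 13 — winning move (to 9).
  2: 2 XOR 4 = 6 ≥ 2 — no move.
  29: 29 XOR 4 = 25 < 29 — winning move (to 25).
  26: 26 XOR 4 = 30 ≥ 26 — no move.
That gives 3 winning moves.

3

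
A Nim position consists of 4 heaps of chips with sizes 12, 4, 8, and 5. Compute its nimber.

5

Write each in binary and XOR column by column:
  1100  (12)
  0100  (4)
  1000  (8)
  0101  (5)
  ----
  0101  (5)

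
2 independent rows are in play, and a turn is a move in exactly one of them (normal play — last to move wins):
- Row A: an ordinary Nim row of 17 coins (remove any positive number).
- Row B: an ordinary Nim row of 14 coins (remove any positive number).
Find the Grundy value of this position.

Row A is a plain Nim row of size 17, so its Grundy value is 17.
Row B is a plain Nim row of size 14, so its Grundy value is 14.
The value of a disjunctive sum is the nim-sum of the parts.
Combined value = 17 ⊕ 14 = 31.

31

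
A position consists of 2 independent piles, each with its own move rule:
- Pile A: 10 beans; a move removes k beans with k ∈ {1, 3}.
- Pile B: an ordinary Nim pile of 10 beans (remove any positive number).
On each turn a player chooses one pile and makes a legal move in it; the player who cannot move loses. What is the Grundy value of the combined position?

Grundy values for pile A (subtraction set {1, 3}):
k:     0  1  2  3  4  5  6  7  8  9 10
g(k):  0  1  0  1  0  1  0  1  0  1  0
So g(10) = 0.
Pile B is a plain Nim pile of size 10, so its Grundy value is 10.
By the Sprague-Grundy theorem, the Grundy value of a sum of independent games is the XOR of the component values.
Combined value = 0 ⊕ 10 = 10.

10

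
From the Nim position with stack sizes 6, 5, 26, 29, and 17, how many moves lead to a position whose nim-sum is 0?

3

Compute the nim-sum pairwise:
6 ⊕ 5 = 3
3 ⊕ 26 = 25
25 ⊕ 29 = 4
4 ⊕ 17 = 21
The overall nim-sum is X = 21. A stack of size p has a winning move iff p XOR X < p (reduce it to p XOR X).
  6: 6 XOR 21 = 19 ≥ 6 — no move.
  5: 5 XOR 21 = 16 ≥ 5 — no move.
  26: 26 XOR 21 = 15 < 26 — winning move (to 15).
  29: 29 XOR 21 = 8 < 29 — winning move (to 8).
  17: 17 XOR 21 = 4 < 17 — winning move (to 4).
That gives 3 winning moves.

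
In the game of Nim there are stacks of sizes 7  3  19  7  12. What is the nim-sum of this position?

28

Write each in binary and XOR column by column:
  00111  (7)
  00011  (3)
  10011  (19)
  00111  (7)
  01100  (12)
  -----
  11100  (28)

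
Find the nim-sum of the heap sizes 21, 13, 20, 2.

14

Nim-sum: 21 ^ 13 ^ 20 ^ 2 = 14.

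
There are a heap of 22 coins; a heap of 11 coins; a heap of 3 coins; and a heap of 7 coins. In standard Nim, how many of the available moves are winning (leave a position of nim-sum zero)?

1

Nim-sum: 22 ⊕ 11 ⊕ 3 ⊕ 7 = 25.
The overall nim-sum is X = 25. A heap of size p has a winning move iff p XOR X < p (reduce it to p XOR X).
  22: 22 XOR 25 = 15 < 22 — winning move (to 15).
  11: 11 XOR 25 = 18 ≥ 11 — no move.
  3: 3 XOR 25 = 26 ≥ 3 — no move.
  7: 7 XOR 25 = 30 ≥ 7 — no move.
That gives 1 winning move.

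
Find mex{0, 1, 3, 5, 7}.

2

The values 0, 1 are all present; 2 is the first non-negative integer missing from the set.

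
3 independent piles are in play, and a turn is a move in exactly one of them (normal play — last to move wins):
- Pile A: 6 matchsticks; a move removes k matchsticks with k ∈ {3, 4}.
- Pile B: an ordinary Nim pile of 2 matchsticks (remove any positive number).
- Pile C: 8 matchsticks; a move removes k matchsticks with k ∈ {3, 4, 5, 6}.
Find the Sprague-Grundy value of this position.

2

Grundy values for pile A (subtraction set {3, 4}):
k:     0  1  2  3  4  5  6
g(k):  0  0  0  1  1  1  2
So g(6) = 2.
Pile B is a plain Nim pile of size 2, so its Grundy value is 2.
For pile C, compute g(0), g(1), … with moves {3, 4, 5, 6}:
g(0) = mex{} = 0
g(1) = mex{} = 0
g(2) = mex{} = 0
g(3) = mex{0} = 1
g(4) = mex{0} = 1
g(5) = mex{0} = 1
g(6) = mex{0,1} = 2
g(7) = mex{0,1} = 2
g(8) = mex{0,1} = 2
So g(8) = 2.
The value of a disjunctive sum is the nim-sum of the parts.
Combined value = 2 ⊕ 2 ⊕ 2 = 2.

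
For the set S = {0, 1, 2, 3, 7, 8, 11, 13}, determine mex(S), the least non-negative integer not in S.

The values 0, 1, 2, 3 are all present; 4 is the first non-negative integer missing from the set.

4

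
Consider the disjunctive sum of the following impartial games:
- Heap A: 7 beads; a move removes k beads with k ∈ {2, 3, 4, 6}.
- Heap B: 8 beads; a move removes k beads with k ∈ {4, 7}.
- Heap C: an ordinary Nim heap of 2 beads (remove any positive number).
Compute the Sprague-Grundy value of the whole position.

For heap A, compute g(0), g(1), … with moves {2, 3, 4, 6}:
k:     0  1  2  3  4  5  6  7
g(k):  0  0  1  1  2  2  3  3
So g(7) = 3.
Build the Grundy sequence for heap B with g(k) = mex{g(k−s) : s ∈ {4, 7}, s ≤ k}:
k:     0  1  2  3  4  5  6  7  8
g(k):  0  0  0  0  1  1  1  1  2
So g(8) = 2.
Heap C is a plain Nim heap of size 2, so its Grundy value is 2.
By the Sprague-Grundy theorem, the Grundy value of a sum of independent games is the XOR of the component values.
Combined value = 3 ⊕ 2 ⊕ 2 = 3.

3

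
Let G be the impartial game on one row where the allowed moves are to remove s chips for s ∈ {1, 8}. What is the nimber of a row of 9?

Compute g(0), g(1), … for moves {1, 8}:
k:     0  1  2  3  4  5  6  7  8  9
g(k):  0  1  0  1  0  1  0  1  2  0
So g(9) = 0.

0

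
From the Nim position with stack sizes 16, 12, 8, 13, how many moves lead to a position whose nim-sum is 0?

1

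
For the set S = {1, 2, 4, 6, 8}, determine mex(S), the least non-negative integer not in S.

0 is not in the set, so the mex is 0.

0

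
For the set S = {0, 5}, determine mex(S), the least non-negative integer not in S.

0 is in the set but 1 is not, so the mex is 1.

1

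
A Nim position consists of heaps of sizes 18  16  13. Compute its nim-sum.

15

Compute the nim-sum pairwise:
18 XOR 16 = 2
2 XOR 13 = 15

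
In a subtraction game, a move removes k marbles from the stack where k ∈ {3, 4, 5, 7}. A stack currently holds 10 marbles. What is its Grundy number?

Compute g(0), g(1), … for moves {3, 4, 5, 7}:
k:     0  1  2  3  4  5  6  7  8  9 10
g(k):  0  0  0  1  1  1  2  2  2  3  0
So g(10) = 0.

0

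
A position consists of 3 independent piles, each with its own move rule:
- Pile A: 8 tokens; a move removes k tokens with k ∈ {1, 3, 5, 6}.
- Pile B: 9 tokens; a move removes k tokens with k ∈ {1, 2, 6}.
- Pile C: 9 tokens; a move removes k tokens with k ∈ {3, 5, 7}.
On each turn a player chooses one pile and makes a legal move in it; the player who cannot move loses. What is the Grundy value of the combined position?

3

Grundy values for pile A (subtraction set {1, 3, 5, 6}):
k:     0  1  2  3  4  5  6  7  8
g(k):  0  1  0  1  0  1  2  3  2
So g(8) = 2.
Build the Grundy sequence for pile B with g(k) = mex{g(k−s) : s ∈ {1, 2, 6}, s ≤ k}:
k:     0  1  2  3  4  5  6  7  8  9
g(k):  0  1  2  0  1  2  3  0  1  2
So g(9) = 2.
Build the Grundy sequence for pile C with g(k) = mex{g(k−s) : s ∈ {3, 5, 7}, s ≤ k}:
g(0) = mex{} = 0
g(1) = mex{} = 0
g(2) = mex{} = 0
g(3) = mex{0} = 1
g(4) = mex{0} = 1
g(5) = mex{0} = 1
g(6) = mex{0,1} = 2
g(7) = mex{0,1} = 2
g(8) = mex{0,1} = 2
g(9) = mex{0,1,2} = 3
So g(9) = 3.
The value of a disjunctive sum is the nim-sum of the parts.
Combined value = 2 XOR 2 XOR 3 = 3.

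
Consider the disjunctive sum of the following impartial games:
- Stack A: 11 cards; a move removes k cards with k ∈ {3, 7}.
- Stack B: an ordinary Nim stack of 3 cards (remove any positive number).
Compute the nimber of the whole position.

3

Build the Grundy sequence for stack A with g(k) = mex{g(k−s) : s ∈ {3, 7}, s ≤ k}:
k:     0  1  2  3  4  5  6  7  8  9 10 11
g(k):  0  0  0  1  1  1  0  2  2  1  0  0
So g(11) = 0.
Stack B is a plain Nim stack of size 3, so its Grundy value is 3.
By the Sprague-Grundy theorem, the Grundy value of a sum of independent games is the XOR of the component values.
Combined value = 0 ⊕ 3 = 3.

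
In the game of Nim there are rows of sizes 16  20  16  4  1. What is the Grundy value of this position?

17

Compute the nim-sum pairwise:
16 ^ 20 = 4
4 ^ 16 = 20
20 ^ 4 = 16
16 ^ 1 = 17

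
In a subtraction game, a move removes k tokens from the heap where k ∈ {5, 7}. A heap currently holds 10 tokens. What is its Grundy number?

Build the Grundy sequence with g(k) = mex{g(k−s) : s ∈ {5, 7}, s ≤ k}:
g(0) = mex{} = 0
g(1) = mex{} = 0
g(2) = mex{} = 0
g(3) = mex{} = 0
g(4) = mex{} = 0
g(5) = mex{0} = 1
g(6) = mex{0} = 1
g(7) = mex{0} = 1
g(8) = mex{0} = 1
g(9) = mex{0} = 1
g(10) = mex{0,1} = 2
So g(10) = 2.

2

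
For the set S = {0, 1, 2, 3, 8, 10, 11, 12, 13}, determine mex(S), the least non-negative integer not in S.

The values 0, 1, 2, 3 are all present; 4 is the first non-negative integer missing from the set.

4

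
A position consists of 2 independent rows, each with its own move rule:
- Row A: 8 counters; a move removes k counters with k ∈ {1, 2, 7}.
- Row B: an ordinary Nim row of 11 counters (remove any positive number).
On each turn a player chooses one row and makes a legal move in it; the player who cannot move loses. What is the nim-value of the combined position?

9

Build the Grundy sequence for row A with g(k) = mex{g(k−s) : s ∈ {1, 2, 7}, s ≤ k}:
k:     0  1  2  3  4  5  6  7  8
g(k):  0  1  2  0  1  2  0  1  2
So g(8) = 2.
Row B is a plain Nim row of size 11, so its Grundy value is 11.
The value of a disjunctive sum is the nim-sum of the parts.
Combined value = 2 ⊕ 11 = 9.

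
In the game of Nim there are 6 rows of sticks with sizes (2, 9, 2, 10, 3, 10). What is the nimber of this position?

Compute the nim-sum pairwise:
2 XOR 9 = 11
11 XOR 2 = 9
9 XOR 10 = 3
3 XOR 3 = 0
0 XOR 10 = 10

10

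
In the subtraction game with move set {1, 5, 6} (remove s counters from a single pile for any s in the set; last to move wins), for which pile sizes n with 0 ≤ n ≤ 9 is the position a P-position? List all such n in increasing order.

Grundy values for subtraction set {1, 5, 6}:
g(0) = mex{} = 0
g(1) = mex{0} = 1
g(2) = mex{1} = 0
g(3) = mex{0} = 1
g(4) = mex{1} = 0
g(5) = mex{0} = 1
g(6) = mex{0,1} = 2
g(7) = mex{0,1,2} = 3
g(8) = mex{0,1,3} = 2
g(9) = mex{0,1,2} = 3
The P-positions (g = 0) in 0..9 are 0, 2, 4.

0, 2, 4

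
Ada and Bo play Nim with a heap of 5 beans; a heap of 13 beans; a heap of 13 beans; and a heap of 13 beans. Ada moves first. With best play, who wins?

Nim-sum: 5 ^ 13 ^ 13 ^ 13 = 8.
The nim-sum is 8 ≠ 0, so this is an N-position: the player to move can win; Ada has a winning move.

Ada wins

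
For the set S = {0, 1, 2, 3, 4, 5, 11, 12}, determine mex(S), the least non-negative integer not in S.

The values 0, 1, 2, 3, 4, 5 are all present; 6 is the first non-negative integer missing from the set.

6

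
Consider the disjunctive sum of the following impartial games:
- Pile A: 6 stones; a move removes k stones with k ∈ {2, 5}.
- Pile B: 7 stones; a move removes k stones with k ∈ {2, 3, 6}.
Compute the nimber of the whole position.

0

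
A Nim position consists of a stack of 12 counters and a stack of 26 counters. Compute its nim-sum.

22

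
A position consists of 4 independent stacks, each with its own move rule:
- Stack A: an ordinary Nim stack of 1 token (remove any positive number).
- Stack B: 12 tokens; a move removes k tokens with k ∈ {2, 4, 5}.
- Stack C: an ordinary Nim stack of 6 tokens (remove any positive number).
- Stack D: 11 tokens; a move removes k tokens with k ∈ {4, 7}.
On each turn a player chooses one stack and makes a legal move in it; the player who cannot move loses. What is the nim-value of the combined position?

Stack A is a plain Nim stack of size 1, so its Grundy value is 1.
Build the Grundy sequence for stack B with g(k) = mex{g(k−s) : s ∈ {2, 4, 5}, s ≤ k}:
g(0) = mex{} = 0
g(1) = mex{} = 0
g(2) = mex{0} = 1
g(3) = mex{0} = 1
g(4) = mex{0,1} = 2
g(5) = mex{0,1} = 2
g(6) = mex{0,1,2} = 3
g(7) = mex{1,2} = 0
g(8) = mex{1,2,3} = 0
g(9) = mex{0,2} = 1
g(10) = mex{0,2,3} = 1
g(11) = mex{0,1,3} = 2
g(12) = mex{0,1} = 2
So g(12) = 2.
Stack C is a plain Nim stack of size 6, so its Grundy value is 6.
For stack D, compute g(0), g(1), … with moves {4, 7}:
g(0) = mex{} = 0
g(1) = mex{} = 0
g(2) = mex{} = 0
g(3) = mex{} = 0
g(4) = mex{0} = 1
g(5) = mex{0} = 1
g(6) = mex{0} = 1
g(7) = mex{0} = 1
g(8) = mex{0,1} = 2
g(9) = mex{0,1} = 2
g(10) = mex{0,1} = 2
g(11) = mex{1} = 0
So g(11) = 0.
By the Sprague-Grundy theorem, the Grundy value of a sum of independent games is the XOR of the component values.
Combined value = 1 XOR 2 XOR 6 XOR 0 = 5.

5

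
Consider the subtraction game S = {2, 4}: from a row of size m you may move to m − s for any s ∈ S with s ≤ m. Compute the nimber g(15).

Compute g(0), g(1), … for moves {2, 4}:
k:     0  1  2  3  4  5  6  7  8  9 10 11 12 13 14 15
g(k):  0  0  1  1  2  2  0  0  1  1  2  2  0  0  1  1
So g(15) = 1.

1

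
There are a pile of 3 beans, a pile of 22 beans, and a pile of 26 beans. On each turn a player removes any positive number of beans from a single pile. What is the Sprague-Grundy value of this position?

15

Compute the nim-sum pairwise:
3 ⊕ 22 = 21
21 ⊕ 26 = 15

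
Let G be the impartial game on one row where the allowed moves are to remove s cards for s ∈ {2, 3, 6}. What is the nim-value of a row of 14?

Grundy values for subtraction set {2, 3, 6}:
k:     0  1  2  3  4  5  6  7  8  9 10 11 12 13 14
g(k):  0  0  1  1  2  0  3  1  2  0  0  1  1  2  0
So g(14) = 0.

0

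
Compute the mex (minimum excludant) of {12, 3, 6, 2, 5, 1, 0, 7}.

4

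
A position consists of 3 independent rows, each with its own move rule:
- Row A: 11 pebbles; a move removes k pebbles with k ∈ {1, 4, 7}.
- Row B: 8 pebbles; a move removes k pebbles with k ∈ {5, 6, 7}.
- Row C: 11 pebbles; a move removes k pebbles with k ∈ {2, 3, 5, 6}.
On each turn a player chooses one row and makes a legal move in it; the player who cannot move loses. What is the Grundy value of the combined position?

1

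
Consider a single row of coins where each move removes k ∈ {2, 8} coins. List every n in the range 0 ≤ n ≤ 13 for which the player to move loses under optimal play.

0, 1, 4, 5, 10, 11

Compute g(0), g(1), … for moves {2, 8}:
g(0) = mex{} = 0
g(1) = mex{} = 0
g(2) = mex{0} = 1
g(3) = mex{0} = 1
g(4) = mex{1} = 0
g(5) = mex{1} = 0
g(6) = mex{0} = 1
g(7) = mex{0} = 1
g(8) = mex{0,1} = 2
g(9) = mex{0,1} = 2
g(10) = mex{1,2} = 0
g(11) = mex{1,2} = 0
g(12) = mex{0} = 1
g(13) = mex{0} = 1
The P-positions (g = 0) in 0..13 are 0, 1, 4, 5, 10, 11.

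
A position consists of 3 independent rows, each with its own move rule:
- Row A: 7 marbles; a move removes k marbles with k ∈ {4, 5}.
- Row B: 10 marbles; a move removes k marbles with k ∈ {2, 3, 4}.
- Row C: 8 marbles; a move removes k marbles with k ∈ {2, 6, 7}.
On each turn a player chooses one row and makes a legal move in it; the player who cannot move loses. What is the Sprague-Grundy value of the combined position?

1

Grundy values for row A (subtraction set {4, 5}):
k:     0  1  2  3  4  5  6  7
g(k):  0  0  0  0  1  1  1  1
So g(7) = 1.
Grundy values for row B (subtraction set {2, 3, 4}):
g(0) = mex{} = 0
g(1) = mex{} = 0
g(2) = mex{0} = 1
g(3) = mex{0} = 1
g(4) = mex{0,1} = 2
g(5) = mex{0,1} = 2
g(6) = mex{1,2} = 0
g(7) = mex{1,2} = 0
g(8) = mex{0,2} = 1
g(9) = mex{0,2} = 1
g(10) = mex{0,1} = 2
So g(10) = 2.
Build the Grundy sequence for row C with g(k) = mex{g(k−s) : s ∈ {2, 6, 7}, s ≤ k}:
g(0) = mex{} = 0
g(1) = mex{} = 0
g(2) = mex{0} = 1
g(3) = mex{0} = 1
g(4) = mex{1} = 0
g(5) = mex{1} = 0
g(6) = mex{0} = 1
g(7) = mex{0} = 1
g(8) = mex{0,1} = 2
So g(8) = 2.
The value of a disjunctive sum is the nim-sum of the parts.
Combined value = 1 XOR 2 XOR 2 = 1.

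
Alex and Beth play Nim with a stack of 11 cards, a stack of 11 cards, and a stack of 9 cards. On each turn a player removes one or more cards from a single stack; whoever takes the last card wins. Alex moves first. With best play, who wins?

Bitwise XOR of the heap sizes:
  1011  (11)
  1011  (11)
  1001  (9)
  ----
  1001  (9)
The nim-sum is 9 ≠ 0, so this is an N-position: the player to move can win; Alex has a winning move.

Alex wins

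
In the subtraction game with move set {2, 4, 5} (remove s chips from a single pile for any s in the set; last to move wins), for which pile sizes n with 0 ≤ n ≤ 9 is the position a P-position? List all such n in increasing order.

0, 1, 7, 8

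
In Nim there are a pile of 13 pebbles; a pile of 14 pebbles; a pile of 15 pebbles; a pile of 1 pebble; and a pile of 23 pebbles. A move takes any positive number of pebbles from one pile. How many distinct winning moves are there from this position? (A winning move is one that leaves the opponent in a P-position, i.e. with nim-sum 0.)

Nim-sum: 13 ⊕ 14 ⊕ 15 ⊕ 1 ⊕ 23 = 26.
The overall nim-sum is X = 26. A pile of size p has a winning move iff p XOR X < p (reduce it to p XOR X).
  13: 13 XOR 26 = 23 ≥ 13 — no move.
  14: 14 XOR 26 = 20 ≥ 14 — no move.
  15: 15 XOR 26 = 21 ≥ 15 — no move.
  1: 1 XOR 26 = 27 ≥ 1 — no move.
  23: 23 XOR 26 = 13 < 23 — winning move (to 13).
That gives 1 winning move.

1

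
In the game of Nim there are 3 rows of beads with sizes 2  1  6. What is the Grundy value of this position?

5

In binary:
  010  (2)
  001  (1)
  110  (6)
  ---
  101  (5)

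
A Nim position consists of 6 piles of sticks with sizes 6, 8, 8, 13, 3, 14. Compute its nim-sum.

6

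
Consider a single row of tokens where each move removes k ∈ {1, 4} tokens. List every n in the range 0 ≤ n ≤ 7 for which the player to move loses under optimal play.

0, 2, 5, 7

Grundy values for subtraction set {1, 4}:
k:     0  1  2  3  4  5  6  7
g(k):  0  1  0  1  2  0  1  0
The P-positions (g = 0) in 0..7 are 0, 2, 5, 7.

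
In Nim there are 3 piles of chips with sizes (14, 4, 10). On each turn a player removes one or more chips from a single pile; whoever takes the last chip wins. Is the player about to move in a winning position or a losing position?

Nim-sum: 14 ^ 4 ^ 10 = 0.
The nim-sum is 0, so this is a P-position: the player to move is in a losing position under optimal play.

Losing position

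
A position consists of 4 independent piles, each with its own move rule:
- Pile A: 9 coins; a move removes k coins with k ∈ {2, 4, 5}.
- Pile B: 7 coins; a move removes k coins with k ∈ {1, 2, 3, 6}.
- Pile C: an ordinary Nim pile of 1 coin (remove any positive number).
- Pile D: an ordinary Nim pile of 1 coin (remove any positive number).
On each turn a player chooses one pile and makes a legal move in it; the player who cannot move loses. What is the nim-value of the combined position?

Grundy values for pile A (subtraction set {2, 4, 5}):
k:     0  1  2  3  4  5  6  7  8  9
g(k):  0  0  1  1  2  2  3  0  0  1
So g(9) = 1.
For pile B, compute g(0), g(1), … with moves {1, 2, 3, 6}:
g(0) = mex{} = 0
g(1) = mex{0} = 1
g(2) = mex{0,1} = 2
g(3) = mex{0,1,2} = 3
g(4) = mex{1,2,3} = 0
g(5) = mex{0,2,3} = 1
g(6) = mex{0,1,3} = 2
g(7) = mex{0,1,2} = 3
So g(7) = 3.
Pile C is a plain Nim pile of size 1, so its Grundy value is 1.
Pile D is a plain Nim pile of size 1, so its Grundy value is 1.
The value of a disjunctive sum is the nim-sum of the parts.
Combined value = 1 ⊕ 3 ⊕ 1 ⊕ 1 = 2.

2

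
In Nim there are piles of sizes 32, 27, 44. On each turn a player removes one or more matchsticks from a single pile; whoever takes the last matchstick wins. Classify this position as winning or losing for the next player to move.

Winning position

Bitwise XOR of the heap sizes:
  100000  (32)
  011011  (27)
  101100  (44)
  ------
  010111  (23)
The nim-sum is 23 ≠ 0, so this is an N-position: the player to move can win.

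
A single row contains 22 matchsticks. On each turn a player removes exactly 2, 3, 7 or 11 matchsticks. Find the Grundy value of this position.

1

Build the Grundy sequence with g(k) = mex{g(k−s) : s ∈ {2, 3, 7, 11}, s ≤ k}:
k:     0  1  2  3  4  5  6  7  8  9 10 11 12 13 14 15 16 17 18 19 20 21 22
g(k):  0  0  1  1  2  0  0  1  1  2  0  3  1  2  0  0  1  1  2  0  0  1  1
So g(22) = 1.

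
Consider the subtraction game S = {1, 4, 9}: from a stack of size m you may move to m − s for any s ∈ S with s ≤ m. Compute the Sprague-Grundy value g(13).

1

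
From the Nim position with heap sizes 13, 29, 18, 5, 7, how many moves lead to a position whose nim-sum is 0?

0

Nim-sum: 13 ^ 29 ^ 18 ^ 5 ^ 7 = 0.
The nim-sum is already 0, so every move leaves a nonzero nim-sum — there are no winning moves.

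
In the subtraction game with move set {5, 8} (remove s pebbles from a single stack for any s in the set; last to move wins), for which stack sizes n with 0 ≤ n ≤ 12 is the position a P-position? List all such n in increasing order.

0, 1, 2, 3, 4

Build the Grundy sequence with g(k) = mex{g(k−s) : s ∈ {5, 8}, s ≤ k}:
k:     0  1  2  3  4  5  6  7  8  9 10 11 12
g(k):  0  0  0  0  0  1  1  1  1  1  2  2  2
The P-positions (g = 0) in 0..12 are 0, 1, 2, 3, 4.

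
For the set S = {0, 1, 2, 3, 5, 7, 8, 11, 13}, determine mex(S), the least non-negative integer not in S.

4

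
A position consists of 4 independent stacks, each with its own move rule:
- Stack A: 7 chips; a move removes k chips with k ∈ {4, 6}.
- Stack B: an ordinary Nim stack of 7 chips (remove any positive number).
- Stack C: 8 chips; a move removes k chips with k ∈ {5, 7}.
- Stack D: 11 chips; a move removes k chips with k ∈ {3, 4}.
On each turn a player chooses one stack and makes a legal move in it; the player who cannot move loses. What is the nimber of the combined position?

6

Grundy values for stack A (subtraction set {4, 6}):
g(0) = mex{} = 0
g(1) = mex{} = 0
g(2) = mex{} = 0
g(3) = mex{} = 0
g(4) = mex{0} = 1
g(5) = mex{0} = 1
g(6) = mex{0} = 1
g(7) = mex{0} = 1
So g(7) = 1.
Stack B is a plain Nim stack of size 7, so its Grundy value is 7.
For stack C, compute g(0), g(1), … with moves {5, 7}:
k:     0  1  2  3  4  5  6  7  8
g(k):  0  0  0  0  0  1  1  1  1
So g(8) = 1.
For stack D, compute g(0), g(1), … with moves {3, 4}:
g(0) = mex{} = 0
g(1) = mex{} = 0
g(2) = mex{} = 0
g(3) = mex{0} = 1
g(4) = mex{0} = 1
g(5) = mex{0} = 1
g(6) = mex{0,1} = 2
g(7) = mex{1} = 0
g(8) = mex{1} = 0
g(9) = mex{1,2} = 0
g(10) = mex{0,2} = 1
g(11) = mex{0} = 1
So g(11) = 1.
By the Sprague-Grundy theorem, the Grundy value of a sum of independent games is the XOR of the component values.
Combined value = 1 XOR 7 XOR 1 XOR 1 = 6.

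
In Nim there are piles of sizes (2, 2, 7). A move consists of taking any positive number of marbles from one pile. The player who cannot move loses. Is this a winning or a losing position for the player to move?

Winning position

Nim-sum: 2 XOR 2 XOR 7 = 7.
The nim-sum is 7 ≠ 0, so this is an N-position: the player to move can win.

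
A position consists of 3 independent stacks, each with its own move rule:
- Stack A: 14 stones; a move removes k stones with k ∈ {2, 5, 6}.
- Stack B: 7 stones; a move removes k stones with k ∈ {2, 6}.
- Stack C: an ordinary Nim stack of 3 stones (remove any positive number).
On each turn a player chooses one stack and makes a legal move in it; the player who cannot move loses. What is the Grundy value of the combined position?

Build the Grundy sequence for stack A with g(k) = mex{g(k−s) : s ∈ {2, 5, 6}, s ≤ k}:
k:     0  1  2  3  4  5  6  7  8  9 10 11 12 13 14
g(k):  0  0  1  1  0  2  1  3  0  2  1  0  0  1  1
So g(14) = 1.
For stack B, compute g(0), g(1), … with moves {2, 6}:
k:     0  1  2  3  4  5  6  7
g(k):  0  0  1  1  0  0  1  1
So g(7) = 1.
Stack C is a plain Nim stack of size 3, so its Grundy value is 3.
By the Sprague-Grundy theorem, the Grundy value of a sum of independent games is the XOR of the component values.
Combined value = 1 XOR 1 XOR 3 = 3.

3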